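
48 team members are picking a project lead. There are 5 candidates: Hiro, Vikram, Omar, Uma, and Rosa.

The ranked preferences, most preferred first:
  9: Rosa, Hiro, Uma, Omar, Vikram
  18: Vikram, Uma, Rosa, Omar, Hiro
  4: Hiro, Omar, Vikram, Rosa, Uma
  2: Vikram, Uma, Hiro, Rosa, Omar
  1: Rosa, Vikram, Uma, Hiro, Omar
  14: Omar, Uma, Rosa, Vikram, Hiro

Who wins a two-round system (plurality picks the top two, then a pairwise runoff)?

Omar

Round 1 first-place votes: Hiro 4, Vikram 20, Omar 14, Uma 0, Rosa 10. Vikram and Omar advance.
Runoff: Vikram is ranked above Omar on 21 ballots, Omar above Vikram on 27.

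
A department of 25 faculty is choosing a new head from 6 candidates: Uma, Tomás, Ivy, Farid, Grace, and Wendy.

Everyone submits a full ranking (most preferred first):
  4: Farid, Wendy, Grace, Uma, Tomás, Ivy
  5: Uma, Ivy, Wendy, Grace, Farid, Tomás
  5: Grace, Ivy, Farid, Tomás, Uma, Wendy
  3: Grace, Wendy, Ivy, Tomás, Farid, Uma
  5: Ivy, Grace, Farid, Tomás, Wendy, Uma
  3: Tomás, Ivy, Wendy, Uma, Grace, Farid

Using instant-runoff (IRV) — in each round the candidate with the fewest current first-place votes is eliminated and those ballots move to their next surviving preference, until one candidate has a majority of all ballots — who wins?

Round 1: Uma 5, Tomás 3, Ivy 5, Farid 4, Grace 8, Wendy 0. Wendy eliminated.
Round 2: Uma 5, Tomás 3, Ivy 5, Farid 4, Grace 8. Tomás eliminated.
Round 3: Uma 5, Ivy 8, Farid 4, Grace 8. Farid eliminated.
Round 4: Uma 5, Ivy 8, Grace 12. Uma eliminated.
Round 5: Ivy 13, Grace 12. Ivy has a majority (≥13).

Ivy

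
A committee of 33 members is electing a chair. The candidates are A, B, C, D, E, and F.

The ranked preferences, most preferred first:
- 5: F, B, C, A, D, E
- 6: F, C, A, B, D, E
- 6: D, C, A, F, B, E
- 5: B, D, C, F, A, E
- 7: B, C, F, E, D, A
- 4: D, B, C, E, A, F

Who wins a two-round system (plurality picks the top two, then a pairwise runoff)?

Round 1 first-place votes: A 0, B 12, C 0, D 10, E 0, F 11. B and F advance.
Runoff: B is ranked above F on 16 ballots, F above B on 17.

F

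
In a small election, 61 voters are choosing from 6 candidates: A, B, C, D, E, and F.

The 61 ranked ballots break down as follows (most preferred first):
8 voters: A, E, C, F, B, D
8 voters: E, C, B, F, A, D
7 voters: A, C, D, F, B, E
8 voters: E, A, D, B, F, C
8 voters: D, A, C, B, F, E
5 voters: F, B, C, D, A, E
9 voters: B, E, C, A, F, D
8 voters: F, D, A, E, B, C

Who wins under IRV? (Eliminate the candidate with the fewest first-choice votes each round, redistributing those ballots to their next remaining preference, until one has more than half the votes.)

A

Round 1: A 15, B 9, C 0, D 8, E 16, F 13. C eliminated.
Round 2: A 15, B 9, D 8, E 16, F 13. D eliminated.
Round 3: A 23, B 9, E 16, F 13. B eliminated.
Round 4: A 23, E 25, F 13. F eliminated.
Round 5: A 36, E 25. A has a majority (≥31).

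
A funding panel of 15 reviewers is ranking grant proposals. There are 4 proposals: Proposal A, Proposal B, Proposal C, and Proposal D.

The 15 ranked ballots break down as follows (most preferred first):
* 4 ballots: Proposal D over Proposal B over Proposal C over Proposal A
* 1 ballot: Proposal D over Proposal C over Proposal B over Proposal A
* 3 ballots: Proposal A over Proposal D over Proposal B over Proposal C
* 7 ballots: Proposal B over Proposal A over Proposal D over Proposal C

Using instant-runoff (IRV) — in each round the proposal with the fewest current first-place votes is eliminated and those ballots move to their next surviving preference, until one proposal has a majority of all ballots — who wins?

Round 1: Proposal A 3, Proposal B 7, Proposal C 0, Proposal D 5. Proposal C eliminated.
Round 2: Proposal A 3, Proposal B 7, Proposal D 5. Proposal A eliminated.
Round 3: Proposal B 7, Proposal D 8. Proposal D has a majority (≥8).

Proposal D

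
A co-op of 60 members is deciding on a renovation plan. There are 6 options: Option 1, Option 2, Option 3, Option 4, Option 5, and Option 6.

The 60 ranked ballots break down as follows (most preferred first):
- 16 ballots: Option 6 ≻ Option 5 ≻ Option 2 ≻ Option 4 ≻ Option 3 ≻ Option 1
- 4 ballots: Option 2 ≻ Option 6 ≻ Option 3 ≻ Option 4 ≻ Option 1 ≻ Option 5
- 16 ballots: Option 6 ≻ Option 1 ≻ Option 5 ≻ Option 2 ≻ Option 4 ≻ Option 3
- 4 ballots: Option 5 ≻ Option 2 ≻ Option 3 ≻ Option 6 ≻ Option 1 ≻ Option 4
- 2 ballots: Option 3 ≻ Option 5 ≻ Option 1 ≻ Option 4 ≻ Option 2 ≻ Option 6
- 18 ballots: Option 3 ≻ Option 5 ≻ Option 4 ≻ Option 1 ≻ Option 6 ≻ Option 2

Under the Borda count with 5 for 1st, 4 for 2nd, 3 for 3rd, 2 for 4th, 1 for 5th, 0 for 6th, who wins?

Option 5

Option 1: 16×0 + 4×1 + 16×4 + 4×1 + 2×3 + 18×2 = 114
Option 2: 16×3 + 4×5 + 16×2 + 4×4 + 2×1 + 18×0 = 118
Option 3: 16×1 + 4×3 + 16×0 + 4×3 + 2×5 + 18×5 = 140
Option 4: 16×2 + 4×2 + 16×1 + 4×0 + 2×2 + 18×3 = 114
Option 5: 16×4 + 4×0 + 16×3 + 4×5 + 2×4 + 18×4 = 212
Option 6: 16×5 + 4×4 + 16×5 + 4×2 + 2×0 + 18×1 = 202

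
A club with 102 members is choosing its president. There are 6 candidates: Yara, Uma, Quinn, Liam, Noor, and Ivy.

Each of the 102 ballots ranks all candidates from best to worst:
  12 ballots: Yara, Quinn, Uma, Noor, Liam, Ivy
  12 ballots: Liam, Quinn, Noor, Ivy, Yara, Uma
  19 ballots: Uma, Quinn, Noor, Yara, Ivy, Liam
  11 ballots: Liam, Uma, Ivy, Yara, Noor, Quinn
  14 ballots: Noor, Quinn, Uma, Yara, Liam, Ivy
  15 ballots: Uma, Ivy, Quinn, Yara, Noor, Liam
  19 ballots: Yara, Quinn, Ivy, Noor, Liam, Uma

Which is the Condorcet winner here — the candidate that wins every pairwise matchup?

Quinn vs Yara: 60–42
Quinn vs Uma: 57–45
Quinn vs Liam: 79–23
Quinn vs Noor: 77–25
Quinn vs Ivy: 76–26
Quinn beats every other candidate.

Quinn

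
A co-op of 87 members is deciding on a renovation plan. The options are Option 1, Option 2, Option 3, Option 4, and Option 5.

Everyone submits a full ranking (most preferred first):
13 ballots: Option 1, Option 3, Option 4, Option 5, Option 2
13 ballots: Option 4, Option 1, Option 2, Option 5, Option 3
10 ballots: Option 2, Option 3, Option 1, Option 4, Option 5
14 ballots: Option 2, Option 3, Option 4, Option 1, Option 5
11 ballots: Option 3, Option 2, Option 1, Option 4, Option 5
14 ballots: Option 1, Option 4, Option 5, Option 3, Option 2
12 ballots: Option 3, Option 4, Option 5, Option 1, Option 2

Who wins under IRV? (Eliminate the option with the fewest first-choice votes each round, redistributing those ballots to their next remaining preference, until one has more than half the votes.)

Option 1

Round 1: Option 1 27, Option 2 24, Option 3 23, Option 4 13, Option 5 0. Option 5 eliminated.
Round 2: Option 1 27, Option 2 24, Option 3 23, Option 4 13. Option 4 eliminated.
Round 3: Option 1 40, Option 2 24, Option 3 23. Option 3 eliminated.
Round 4: Option 1 52, Option 2 35. Option 1 has a majority (≥44).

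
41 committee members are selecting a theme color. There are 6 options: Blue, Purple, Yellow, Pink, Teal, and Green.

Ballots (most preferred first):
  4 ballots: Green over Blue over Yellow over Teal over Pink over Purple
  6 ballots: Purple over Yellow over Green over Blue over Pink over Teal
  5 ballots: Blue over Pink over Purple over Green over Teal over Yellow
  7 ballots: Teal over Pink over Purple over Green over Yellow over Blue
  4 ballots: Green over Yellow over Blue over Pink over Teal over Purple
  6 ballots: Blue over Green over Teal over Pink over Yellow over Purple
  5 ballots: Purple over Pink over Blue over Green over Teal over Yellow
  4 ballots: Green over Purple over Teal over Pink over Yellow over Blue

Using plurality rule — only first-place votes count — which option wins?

Green

First-place votes: Blue 11, Purple 11, Yellow 0, Pink 0, Teal 7, Green 12.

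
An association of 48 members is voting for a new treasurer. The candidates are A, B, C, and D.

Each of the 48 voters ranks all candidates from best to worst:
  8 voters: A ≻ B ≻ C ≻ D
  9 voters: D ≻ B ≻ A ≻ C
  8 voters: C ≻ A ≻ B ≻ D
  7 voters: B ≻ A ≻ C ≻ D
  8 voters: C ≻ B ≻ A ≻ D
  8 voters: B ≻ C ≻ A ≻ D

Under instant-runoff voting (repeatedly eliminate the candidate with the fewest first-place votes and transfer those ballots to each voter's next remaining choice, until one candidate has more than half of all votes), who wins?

Round 1: A 8, B 15, C 16, D 9. A eliminated.
Round 2: B 23, C 16, D 9. D eliminated.
Round 3: B 32, C 16. B has a majority (≥25).

B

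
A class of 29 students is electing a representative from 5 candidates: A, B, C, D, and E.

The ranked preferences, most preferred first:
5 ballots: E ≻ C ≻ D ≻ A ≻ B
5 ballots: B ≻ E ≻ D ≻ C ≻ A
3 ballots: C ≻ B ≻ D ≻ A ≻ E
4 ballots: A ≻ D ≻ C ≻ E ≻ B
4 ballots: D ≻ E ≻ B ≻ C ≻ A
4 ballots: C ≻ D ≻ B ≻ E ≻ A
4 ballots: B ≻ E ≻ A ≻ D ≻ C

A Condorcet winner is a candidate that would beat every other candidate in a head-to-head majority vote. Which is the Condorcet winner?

D vs A: 21–8
D vs B: 17–12
D vs C: 17–12
D vs E: 15–14
D beats every other candidate.

D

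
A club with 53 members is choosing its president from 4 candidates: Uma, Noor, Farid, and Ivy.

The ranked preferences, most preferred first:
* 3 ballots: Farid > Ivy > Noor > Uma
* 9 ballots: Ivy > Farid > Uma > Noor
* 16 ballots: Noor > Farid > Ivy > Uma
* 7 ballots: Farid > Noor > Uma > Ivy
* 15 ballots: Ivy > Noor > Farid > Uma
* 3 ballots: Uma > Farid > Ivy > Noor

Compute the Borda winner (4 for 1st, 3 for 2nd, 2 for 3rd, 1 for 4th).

Uma: 3×1 + 9×2 + 16×1 + 7×2 + 15×1 + 3×4 = 78
Noor: 3×2 + 9×1 + 16×4 + 7×3 + 15×3 + 3×1 = 148
Farid: 3×4 + 9×3 + 16×3 + 7×4 + 15×2 + 3×3 = 154
Ivy: 3×3 + 9×4 + 16×2 + 7×1 + 15×4 + 3×2 = 150

Farid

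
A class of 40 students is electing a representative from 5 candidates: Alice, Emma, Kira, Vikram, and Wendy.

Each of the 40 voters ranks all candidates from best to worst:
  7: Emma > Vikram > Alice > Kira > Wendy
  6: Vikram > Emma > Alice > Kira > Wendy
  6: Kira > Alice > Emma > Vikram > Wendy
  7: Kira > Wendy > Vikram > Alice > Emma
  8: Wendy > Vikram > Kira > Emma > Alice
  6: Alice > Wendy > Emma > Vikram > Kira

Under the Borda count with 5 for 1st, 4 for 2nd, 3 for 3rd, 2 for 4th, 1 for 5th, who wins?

Alice: 7×3 + 6×3 + 6×4 + 7×2 + 8×1 + 6×5 = 115
Emma: 7×5 + 6×4 + 6×3 + 7×1 + 8×2 + 6×3 = 118
Kira: 7×2 + 6×2 + 6×5 + 7×5 + 8×3 + 6×1 = 121
Vikram: 7×4 + 6×5 + 6×2 + 7×3 + 8×4 + 6×2 = 135
Wendy: 7×1 + 6×1 + 6×1 + 7×4 + 8×5 + 6×4 = 111

Vikram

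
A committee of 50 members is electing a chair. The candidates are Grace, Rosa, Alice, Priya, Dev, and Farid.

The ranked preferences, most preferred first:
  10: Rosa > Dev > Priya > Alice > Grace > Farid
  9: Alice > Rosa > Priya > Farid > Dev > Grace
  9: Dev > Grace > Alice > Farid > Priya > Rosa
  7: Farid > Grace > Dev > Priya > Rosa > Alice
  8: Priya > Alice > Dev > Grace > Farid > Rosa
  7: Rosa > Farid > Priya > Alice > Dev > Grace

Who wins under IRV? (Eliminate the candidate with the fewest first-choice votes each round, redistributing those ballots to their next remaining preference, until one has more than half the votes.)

Round 1: Grace 0, Rosa 17, Alice 9, Priya 8, Dev 9, Farid 7. Grace eliminated.
Round 2: Rosa 17, Alice 9, Priya 8, Dev 9, Farid 7. Farid eliminated.
Round 3: Rosa 17, Alice 9, Priya 8, Dev 16. Priya eliminated.
Round 4: Rosa 17, Alice 17, Dev 16. Dev eliminated.
Round 5: Rosa 24, Alice 26. Alice has a majority (≥26).

Alice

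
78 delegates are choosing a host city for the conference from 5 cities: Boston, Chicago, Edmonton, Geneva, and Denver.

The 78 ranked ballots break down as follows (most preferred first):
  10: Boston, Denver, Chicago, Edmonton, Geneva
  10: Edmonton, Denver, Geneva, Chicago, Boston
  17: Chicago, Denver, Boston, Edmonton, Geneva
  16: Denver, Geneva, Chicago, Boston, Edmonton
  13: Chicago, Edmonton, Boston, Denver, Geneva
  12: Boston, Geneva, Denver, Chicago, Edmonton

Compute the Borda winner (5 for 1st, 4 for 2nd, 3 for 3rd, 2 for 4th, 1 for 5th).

Denver

Boston: 10×5 + 10×1 + 17×3 + 16×2 + 13×3 + 12×5 = 242
Chicago: 10×3 + 10×2 + 17×5 + 16×3 + 13×5 + 12×2 = 272
Edmonton: 10×2 + 10×5 + 17×2 + 16×1 + 13×4 + 12×1 = 184
Geneva: 10×1 + 10×3 + 17×1 + 16×4 + 13×1 + 12×4 = 182
Denver: 10×4 + 10×4 + 17×4 + 16×5 + 13×2 + 12×3 = 290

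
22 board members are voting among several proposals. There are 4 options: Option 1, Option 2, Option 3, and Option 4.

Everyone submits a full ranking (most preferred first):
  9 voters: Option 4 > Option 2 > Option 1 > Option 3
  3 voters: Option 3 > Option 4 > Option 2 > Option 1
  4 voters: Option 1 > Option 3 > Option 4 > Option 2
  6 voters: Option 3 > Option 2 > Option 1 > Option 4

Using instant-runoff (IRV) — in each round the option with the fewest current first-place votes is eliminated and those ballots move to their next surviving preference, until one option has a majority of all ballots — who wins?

Round 1: Option 1 4, Option 2 0, Option 3 9, Option 4 9. Option 2 eliminated.
Round 2: Option 1 4, Option 3 9, Option 4 9. Option 1 eliminated.
Round 3: Option 3 13, Option 4 9. Option 3 has a majority (≥12).

Option 3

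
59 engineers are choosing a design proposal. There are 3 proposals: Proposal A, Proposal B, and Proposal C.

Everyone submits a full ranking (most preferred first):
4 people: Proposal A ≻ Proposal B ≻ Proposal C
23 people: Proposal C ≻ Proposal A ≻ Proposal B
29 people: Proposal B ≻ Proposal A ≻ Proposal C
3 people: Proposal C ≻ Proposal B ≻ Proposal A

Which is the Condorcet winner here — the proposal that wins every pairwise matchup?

Proposal B

Proposal B vs Proposal A: 32–27
Proposal B vs Proposal C: 33–26
Proposal B beats every other proposal.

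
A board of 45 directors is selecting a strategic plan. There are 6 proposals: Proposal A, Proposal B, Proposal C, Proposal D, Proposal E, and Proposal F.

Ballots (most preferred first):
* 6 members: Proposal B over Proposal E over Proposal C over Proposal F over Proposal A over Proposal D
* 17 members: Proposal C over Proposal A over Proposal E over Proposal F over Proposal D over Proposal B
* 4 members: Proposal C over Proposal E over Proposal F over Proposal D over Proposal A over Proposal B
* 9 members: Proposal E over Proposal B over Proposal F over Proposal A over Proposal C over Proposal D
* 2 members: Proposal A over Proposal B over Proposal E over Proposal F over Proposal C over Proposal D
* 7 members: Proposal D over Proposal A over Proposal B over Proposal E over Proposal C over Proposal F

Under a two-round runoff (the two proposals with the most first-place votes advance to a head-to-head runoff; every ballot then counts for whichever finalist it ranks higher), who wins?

Proposal E

Round 1 first-place votes: Proposal A 2, Proposal B 6, Proposal C 21, Proposal D 7, Proposal E 9, Proposal F 0. Proposal C and Proposal E advance.
Runoff: Proposal C is ranked above Proposal E on 21 ballots, Proposal E above Proposal C on 24.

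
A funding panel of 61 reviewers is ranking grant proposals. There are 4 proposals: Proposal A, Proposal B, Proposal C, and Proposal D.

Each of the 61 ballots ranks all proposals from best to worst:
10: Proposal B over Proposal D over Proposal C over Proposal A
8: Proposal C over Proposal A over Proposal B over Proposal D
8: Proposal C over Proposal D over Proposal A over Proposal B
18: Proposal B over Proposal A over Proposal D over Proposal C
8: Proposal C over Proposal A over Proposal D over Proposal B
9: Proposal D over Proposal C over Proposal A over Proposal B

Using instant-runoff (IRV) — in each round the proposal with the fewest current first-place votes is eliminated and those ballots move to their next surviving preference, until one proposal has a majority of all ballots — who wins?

Round 1: Proposal A 0, Proposal B 28, Proposal C 24, Proposal D 9. Proposal A eliminated.
Round 2: Proposal B 28, Proposal C 24, Proposal D 9. Proposal D eliminated.
Round 3: Proposal B 28, Proposal C 33. Proposal C has a majority (≥31).

Proposal C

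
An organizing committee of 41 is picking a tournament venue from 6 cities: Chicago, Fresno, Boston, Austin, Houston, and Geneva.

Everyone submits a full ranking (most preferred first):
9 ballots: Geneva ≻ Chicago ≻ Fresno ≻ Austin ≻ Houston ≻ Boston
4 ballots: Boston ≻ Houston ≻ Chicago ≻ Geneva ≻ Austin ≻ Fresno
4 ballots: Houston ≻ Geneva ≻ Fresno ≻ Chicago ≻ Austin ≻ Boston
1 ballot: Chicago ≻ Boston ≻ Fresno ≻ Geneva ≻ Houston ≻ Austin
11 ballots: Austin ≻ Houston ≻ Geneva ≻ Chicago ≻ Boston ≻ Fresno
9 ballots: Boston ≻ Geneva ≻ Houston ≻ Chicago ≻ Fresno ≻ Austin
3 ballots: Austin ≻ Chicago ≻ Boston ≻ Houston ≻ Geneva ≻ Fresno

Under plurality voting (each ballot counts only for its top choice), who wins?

First-place votes: Chicago 1, Fresno 0, Boston 13, Austin 14, Houston 4, Geneva 9.

Austin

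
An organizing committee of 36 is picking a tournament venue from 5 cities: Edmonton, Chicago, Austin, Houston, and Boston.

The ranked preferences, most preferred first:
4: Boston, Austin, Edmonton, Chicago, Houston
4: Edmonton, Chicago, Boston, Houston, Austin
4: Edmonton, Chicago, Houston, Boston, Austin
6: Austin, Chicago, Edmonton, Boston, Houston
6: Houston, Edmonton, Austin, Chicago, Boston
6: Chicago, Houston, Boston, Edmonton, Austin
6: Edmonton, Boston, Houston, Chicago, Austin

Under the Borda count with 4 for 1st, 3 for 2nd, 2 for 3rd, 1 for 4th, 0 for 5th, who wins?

Edmonton: 4×2 + 4×4 + 4×4 + 6×2 + 6×3 + 6×1 + 6×4 = 100
Chicago: 4×1 + 4×3 + 4×3 + 6×3 + 6×1 + 6×4 + 6×1 = 82
Austin: 4×3 + 4×0 + 4×0 + 6×4 + 6×2 + 6×0 + 6×0 = 48
Houston: 4×0 + 4×1 + 4×2 + 6×0 + 6×4 + 6×3 + 6×2 = 66
Boston: 4×4 + 4×2 + 4×1 + 6×1 + 6×0 + 6×2 + 6×3 = 64

Edmonton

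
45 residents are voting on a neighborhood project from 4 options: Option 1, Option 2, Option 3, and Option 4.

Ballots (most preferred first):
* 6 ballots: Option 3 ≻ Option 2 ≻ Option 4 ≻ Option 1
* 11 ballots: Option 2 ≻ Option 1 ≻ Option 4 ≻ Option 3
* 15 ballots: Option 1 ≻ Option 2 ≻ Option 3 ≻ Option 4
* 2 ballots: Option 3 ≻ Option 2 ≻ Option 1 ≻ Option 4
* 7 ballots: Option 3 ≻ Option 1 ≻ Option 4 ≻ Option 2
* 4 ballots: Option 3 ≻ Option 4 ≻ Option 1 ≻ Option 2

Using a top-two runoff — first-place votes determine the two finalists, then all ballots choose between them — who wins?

Option 1

Round 1 first-place votes: Option 1 15, Option 2 11, Option 3 19, Option 4 0. Option 3 and Option 1 advance.
Runoff: Option 3 is ranked above Option 1 on 19 ballots, Option 1 above Option 3 on 26.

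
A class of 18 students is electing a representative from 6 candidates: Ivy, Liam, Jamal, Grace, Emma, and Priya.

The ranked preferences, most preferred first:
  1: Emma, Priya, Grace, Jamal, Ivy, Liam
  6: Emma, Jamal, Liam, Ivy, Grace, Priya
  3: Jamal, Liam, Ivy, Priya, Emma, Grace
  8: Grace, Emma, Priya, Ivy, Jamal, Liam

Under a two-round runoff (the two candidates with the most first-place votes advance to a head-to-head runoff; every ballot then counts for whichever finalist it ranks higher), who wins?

Emma

Round 1 first-place votes: Ivy 0, Liam 0, Jamal 3, Grace 8, Emma 7, Priya 0. Grace and Emma advance.
Runoff: Grace is ranked above Emma on 8 ballots, Emma above Grace on 10.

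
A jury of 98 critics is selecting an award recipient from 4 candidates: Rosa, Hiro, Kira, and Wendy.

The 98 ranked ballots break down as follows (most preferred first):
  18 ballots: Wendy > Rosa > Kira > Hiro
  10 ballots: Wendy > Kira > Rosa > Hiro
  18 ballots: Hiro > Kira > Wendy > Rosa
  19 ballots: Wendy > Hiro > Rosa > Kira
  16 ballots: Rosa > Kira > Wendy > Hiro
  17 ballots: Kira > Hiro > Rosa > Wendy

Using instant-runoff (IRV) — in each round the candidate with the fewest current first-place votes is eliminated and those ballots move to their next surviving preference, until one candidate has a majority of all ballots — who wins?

Round 1: Rosa 16, Hiro 18, Kira 17, Wendy 47. Rosa eliminated.
Round 2: Hiro 18, Kira 33, Wendy 47. Hiro eliminated.
Round 3: Kira 51, Wendy 47. Kira has a majority (≥50).

Kira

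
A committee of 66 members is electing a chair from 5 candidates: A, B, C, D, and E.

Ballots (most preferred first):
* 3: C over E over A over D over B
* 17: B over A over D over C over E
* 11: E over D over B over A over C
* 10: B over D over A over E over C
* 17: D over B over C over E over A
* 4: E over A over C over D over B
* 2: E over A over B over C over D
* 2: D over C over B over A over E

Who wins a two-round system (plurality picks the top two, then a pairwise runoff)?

Round 1 first-place votes: A 0, B 27, C 3, D 19, E 17. B and D advance.
Runoff: B is ranked above D on 29 ballots, D above B on 37.

D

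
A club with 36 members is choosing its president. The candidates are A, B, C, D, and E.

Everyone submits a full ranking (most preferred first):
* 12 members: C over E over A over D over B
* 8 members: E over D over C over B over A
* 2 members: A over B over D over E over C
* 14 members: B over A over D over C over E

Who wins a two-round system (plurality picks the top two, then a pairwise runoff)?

C

Round 1 first-place votes: A 2, B 14, C 12, D 0, E 8. B and C advance.
Runoff: B is ranked above C on 16 ballots, C above B on 20.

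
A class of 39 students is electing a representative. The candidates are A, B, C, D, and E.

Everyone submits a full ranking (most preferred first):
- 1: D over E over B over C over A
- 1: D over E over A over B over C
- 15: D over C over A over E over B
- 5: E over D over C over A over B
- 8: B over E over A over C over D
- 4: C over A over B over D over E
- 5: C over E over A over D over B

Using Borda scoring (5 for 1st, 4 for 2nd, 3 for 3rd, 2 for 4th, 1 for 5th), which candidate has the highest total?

C

A: 1×1 + 1×3 + 15×3 + 5×2 + 8×3 + 4×4 + 5×3 = 114
B: 1×3 + 1×2 + 15×1 + 5×1 + 8×5 + 4×3 + 5×1 = 82
C: 1×2 + 1×1 + 15×4 + 5×3 + 8×2 + 4×5 + 5×5 = 139
D: 1×5 + 1×5 + 15×5 + 5×4 + 8×1 + 4×2 + 5×2 = 131
E: 1×4 + 1×4 + 15×2 + 5×5 + 8×4 + 4×1 + 5×4 = 119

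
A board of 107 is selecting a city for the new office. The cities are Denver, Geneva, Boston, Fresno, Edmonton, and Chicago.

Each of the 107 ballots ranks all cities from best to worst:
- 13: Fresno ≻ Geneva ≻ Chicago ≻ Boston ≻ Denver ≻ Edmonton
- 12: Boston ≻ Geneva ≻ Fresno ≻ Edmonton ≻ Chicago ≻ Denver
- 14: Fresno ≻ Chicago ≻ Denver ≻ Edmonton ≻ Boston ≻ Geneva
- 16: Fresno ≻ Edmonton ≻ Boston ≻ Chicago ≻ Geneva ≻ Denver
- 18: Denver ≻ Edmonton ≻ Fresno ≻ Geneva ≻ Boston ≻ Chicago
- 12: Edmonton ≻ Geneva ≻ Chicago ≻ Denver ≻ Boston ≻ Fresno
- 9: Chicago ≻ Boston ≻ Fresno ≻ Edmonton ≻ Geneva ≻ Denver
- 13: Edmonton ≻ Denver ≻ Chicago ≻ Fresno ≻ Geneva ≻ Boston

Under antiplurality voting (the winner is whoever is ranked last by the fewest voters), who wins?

Last-place votes: Denver 37, Geneva 14, Boston 13, Fresno 12, Edmonton 13, Chicago 18.

Fresno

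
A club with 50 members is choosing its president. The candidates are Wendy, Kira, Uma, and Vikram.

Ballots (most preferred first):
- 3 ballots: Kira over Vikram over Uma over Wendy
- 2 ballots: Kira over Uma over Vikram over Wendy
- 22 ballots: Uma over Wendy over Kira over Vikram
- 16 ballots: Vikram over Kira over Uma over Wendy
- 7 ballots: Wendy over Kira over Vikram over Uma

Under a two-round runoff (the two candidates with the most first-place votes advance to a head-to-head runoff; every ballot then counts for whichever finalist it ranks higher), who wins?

Vikram

Round 1 first-place votes: Wendy 7, Kira 5, Uma 22, Vikram 16. Uma and Vikram advance.
Runoff: Uma is ranked above Vikram on 24 ballots, Vikram above Uma on 26.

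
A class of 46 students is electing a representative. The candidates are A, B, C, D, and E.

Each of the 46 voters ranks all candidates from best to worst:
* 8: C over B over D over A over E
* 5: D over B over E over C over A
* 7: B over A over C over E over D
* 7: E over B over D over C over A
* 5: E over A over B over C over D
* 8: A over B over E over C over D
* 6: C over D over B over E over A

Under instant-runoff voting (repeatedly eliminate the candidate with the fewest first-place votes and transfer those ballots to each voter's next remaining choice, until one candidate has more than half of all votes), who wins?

Round 1: A 8, B 7, C 14, D 5, E 12. D eliminated.
Round 2: A 8, B 12, C 14, E 12. A eliminated.
Round 3: B 20, C 14, E 12. E eliminated.
Round 4: B 32, C 14. B has a majority (≥24).

B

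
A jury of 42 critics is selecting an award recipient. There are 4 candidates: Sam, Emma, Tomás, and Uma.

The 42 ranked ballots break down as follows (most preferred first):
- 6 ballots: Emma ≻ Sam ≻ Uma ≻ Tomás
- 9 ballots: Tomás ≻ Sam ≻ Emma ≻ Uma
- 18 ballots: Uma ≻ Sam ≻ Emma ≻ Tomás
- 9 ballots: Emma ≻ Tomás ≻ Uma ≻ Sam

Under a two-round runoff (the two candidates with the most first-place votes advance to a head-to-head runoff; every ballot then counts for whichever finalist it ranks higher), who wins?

Emma

Round 1 first-place votes: Sam 0, Emma 15, Tomás 9, Uma 18. Uma and Emma advance.
Runoff: Uma is ranked above Emma on 18 ballots, Emma above Uma on 24.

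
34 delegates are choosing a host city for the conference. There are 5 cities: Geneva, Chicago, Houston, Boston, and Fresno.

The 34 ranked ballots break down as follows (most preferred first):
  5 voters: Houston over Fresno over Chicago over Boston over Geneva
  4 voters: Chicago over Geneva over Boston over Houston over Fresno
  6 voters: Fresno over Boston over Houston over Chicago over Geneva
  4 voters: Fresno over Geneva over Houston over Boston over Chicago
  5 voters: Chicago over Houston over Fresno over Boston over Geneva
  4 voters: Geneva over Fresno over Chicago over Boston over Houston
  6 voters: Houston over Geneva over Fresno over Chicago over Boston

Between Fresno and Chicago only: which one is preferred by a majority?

Fresno

Fresno is ranked above Chicago on 25 ballots; Chicago above Fresno on 9.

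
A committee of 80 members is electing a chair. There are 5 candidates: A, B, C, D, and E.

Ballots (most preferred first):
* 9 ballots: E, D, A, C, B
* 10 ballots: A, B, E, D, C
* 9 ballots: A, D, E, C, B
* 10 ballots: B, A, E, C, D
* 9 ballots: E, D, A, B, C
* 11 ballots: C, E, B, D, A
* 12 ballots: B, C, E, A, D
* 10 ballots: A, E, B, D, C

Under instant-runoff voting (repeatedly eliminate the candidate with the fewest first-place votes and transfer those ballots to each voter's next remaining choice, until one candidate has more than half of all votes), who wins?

Round 1: A 29, B 22, C 11, D 0, E 18. D eliminated.
Round 2: A 29, B 22, C 11, E 18. C eliminated.
Round 3: A 29, B 22, E 29. B eliminated.
Round 4: A 39, E 41. E has a majority (≥41).

E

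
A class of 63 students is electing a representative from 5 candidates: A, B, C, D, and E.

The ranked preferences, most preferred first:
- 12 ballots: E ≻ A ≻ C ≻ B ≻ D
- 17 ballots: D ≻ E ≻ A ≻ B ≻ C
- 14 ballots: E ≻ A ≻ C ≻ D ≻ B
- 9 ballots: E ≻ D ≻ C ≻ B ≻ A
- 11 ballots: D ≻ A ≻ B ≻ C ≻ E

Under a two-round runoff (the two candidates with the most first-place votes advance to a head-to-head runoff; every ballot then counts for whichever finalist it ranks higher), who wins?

Round 1 first-place votes: A 0, B 0, C 0, D 28, E 35. E and D advance.
Runoff: E is ranked above D on 35 ballots, D above E on 28.

E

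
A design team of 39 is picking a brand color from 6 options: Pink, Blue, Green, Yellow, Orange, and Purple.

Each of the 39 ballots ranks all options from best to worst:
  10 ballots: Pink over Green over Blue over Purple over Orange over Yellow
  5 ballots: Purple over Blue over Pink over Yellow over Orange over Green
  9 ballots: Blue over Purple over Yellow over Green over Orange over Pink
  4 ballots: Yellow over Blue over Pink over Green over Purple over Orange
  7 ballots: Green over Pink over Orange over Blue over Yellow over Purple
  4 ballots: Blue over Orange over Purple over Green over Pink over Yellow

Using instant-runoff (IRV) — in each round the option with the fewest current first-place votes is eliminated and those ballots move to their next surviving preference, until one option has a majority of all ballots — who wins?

Round 1: Pink 10, Blue 13, Green 7, Yellow 4, Orange 0, Purple 5. Orange eliminated.
Round 2: Pink 10, Blue 13, Green 7, Yellow 4, Purple 5. Yellow eliminated.
Round 3: Pink 10, Blue 17, Green 7, Purple 5. Purple eliminated.
Round 4: Pink 10, Blue 22, Green 7. Blue has a majority (≥20).

Blue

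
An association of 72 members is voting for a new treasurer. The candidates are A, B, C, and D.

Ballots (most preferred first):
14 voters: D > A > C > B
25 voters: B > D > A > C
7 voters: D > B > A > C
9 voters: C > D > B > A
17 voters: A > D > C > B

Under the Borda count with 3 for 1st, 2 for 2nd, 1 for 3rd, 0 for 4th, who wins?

A: 14×2 + 25×1 + 7×1 + 9×0 + 17×3 = 111
B: 14×0 + 25×3 + 7×2 + 9×1 + 17×0 = 98
C: 14×1 + 25×0 + 7×0 + 9×3 + 17×1 = 58
D: 14×3 + 25×2 + 7×3 + 9×2 + 17×2 = 165

D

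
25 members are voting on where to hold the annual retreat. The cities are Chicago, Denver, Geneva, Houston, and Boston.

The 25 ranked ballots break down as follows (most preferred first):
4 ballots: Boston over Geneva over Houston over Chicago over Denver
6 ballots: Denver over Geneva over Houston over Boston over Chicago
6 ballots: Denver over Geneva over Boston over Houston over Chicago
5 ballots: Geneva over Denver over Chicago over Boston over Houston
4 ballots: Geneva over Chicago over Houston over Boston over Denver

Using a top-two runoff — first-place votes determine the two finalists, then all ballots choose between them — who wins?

Geneva

Round 1 first-place votes: Chicago 0, Denver 12, Geneva 9, Houston 0, Boston 4. Denver and Geneva advance.
Runoff: Denver is ranked above Geneva on 12 ballots, Geneva above Denver on 13.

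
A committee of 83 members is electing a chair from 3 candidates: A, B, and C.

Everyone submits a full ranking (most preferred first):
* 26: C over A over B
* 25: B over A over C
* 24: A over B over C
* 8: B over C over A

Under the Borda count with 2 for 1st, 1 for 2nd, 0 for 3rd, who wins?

A: 26×1 + 25×1 + 24×2 + 8×0 = 99
B: 26×0 + 25×2 + 24×1 + 8×2 = 90
C: 26×2 + 25×0 + 24×0 + 8×1 = 60

A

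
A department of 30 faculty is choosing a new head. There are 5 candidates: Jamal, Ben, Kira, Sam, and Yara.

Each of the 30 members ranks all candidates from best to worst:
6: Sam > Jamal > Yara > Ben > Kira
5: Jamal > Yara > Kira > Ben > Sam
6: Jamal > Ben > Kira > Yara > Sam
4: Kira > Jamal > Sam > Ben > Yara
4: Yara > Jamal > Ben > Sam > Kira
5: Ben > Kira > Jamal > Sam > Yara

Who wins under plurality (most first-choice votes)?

Jamal

First-place votes: Jamal 11, Ben 5, Kira 4, Sam 6, Yara 4.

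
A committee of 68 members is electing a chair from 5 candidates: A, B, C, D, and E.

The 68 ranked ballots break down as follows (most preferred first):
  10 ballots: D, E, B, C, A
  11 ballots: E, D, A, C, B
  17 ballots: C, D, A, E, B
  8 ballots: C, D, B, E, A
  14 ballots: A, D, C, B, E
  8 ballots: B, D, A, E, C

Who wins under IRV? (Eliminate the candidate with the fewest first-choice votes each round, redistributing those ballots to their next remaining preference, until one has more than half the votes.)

Round 1: A 14, B 8, C 25, D 10, E 11. B eliminated.
Round 2: A 14, C 25, D 18, E 11. E eliminated.
Round 3: A 14, C 25, D 29. A eliminated.
Round 4: C 25, D 43. D has a majority (≥35).

D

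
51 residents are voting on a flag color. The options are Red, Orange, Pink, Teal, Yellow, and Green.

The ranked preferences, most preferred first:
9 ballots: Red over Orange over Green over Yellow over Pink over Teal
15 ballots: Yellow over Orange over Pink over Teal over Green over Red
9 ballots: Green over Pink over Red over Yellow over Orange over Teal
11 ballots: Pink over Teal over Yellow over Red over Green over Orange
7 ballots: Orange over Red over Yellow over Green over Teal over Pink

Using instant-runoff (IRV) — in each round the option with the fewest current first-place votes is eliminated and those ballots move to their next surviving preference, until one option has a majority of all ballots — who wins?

Round 1: Red 9, Orange 7, Pink 11, Teal 0, Yellow 15, Green 9. Teal eliminated.
Round 2: Red 9, Orange 7, Pink 11, Yellow 15, Green 9. Orange eliminated.
Round 3: Red 16, Pink 11, Yellow 15, Green 9. Green eliminated.
Round 4: Red 16, Pink 20, Yellow 15. Yellow eliminated.
Round 5: Red 16, Pink 35. Pink has a majority (≥26).

Pink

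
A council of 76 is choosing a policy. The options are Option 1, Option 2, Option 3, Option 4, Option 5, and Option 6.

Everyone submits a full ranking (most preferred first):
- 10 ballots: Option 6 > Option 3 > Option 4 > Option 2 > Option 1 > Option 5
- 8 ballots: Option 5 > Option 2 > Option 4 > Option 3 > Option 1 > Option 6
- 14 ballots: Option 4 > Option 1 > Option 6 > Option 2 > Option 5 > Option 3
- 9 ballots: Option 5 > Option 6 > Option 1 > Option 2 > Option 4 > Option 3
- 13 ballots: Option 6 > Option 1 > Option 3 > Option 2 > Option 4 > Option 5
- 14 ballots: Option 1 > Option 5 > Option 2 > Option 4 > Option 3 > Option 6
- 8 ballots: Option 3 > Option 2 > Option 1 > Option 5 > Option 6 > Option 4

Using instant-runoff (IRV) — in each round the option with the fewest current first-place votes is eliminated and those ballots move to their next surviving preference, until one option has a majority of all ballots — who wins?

Option 1

Round 1: Option 1 14, Option 2 0, Option 3 8, Option 4 14, Option 5 17, Option 6 23. Option 2 eliminated.
Round 2: Option 1 14, Option 3 8, Option 4 14, Option 5 17, Option 6 23. Option 3 eliminated.
Round 3: Option 1 22, Option 4 14, Option 5 17, Option 6 23. Option 4 eliminated.
Round 4: Option 1 36, Option 5 17, Option 6 23. Option 5 eliminated.
Round 5: Option 1 44, Option 6 32. Option 1 has a majority (≥39).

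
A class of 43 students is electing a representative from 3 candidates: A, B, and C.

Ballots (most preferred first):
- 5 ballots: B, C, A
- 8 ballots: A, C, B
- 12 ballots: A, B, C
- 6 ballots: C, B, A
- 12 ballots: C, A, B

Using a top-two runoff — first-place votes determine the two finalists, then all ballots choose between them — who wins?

Round 1 first-place votes: A 20, B 5, C 18. A and C advance.
Runoff: A is ranked above C on 20 ballots, C above A on 23.

C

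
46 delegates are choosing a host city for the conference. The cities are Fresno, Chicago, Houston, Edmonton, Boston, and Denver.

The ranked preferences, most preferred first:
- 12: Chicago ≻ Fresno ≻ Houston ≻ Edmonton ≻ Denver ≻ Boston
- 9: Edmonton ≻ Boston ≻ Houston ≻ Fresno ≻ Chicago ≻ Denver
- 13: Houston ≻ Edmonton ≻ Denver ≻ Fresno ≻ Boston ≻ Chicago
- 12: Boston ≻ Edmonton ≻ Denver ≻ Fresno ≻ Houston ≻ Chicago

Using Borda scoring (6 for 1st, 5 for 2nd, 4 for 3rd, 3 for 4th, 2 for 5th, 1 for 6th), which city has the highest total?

Edmonton

Fresno: 12×5 + 9×3 + 13×3 + 12×3 = 162
Chicago: 12×6 + 9×2 + 13×1 + 12×1 = 115
Houston: 12×4 + 9×4 + 13×6 + 12×2 = 186
Edmonton: 12×3 + 9×6 + 13×5 + 12×5 = 215
Boston: 12×1 + 9×5 + 13×2 + 12×6 = 155
Denver: 12×2 + 9×1 + 13×4 + 12×4 = 133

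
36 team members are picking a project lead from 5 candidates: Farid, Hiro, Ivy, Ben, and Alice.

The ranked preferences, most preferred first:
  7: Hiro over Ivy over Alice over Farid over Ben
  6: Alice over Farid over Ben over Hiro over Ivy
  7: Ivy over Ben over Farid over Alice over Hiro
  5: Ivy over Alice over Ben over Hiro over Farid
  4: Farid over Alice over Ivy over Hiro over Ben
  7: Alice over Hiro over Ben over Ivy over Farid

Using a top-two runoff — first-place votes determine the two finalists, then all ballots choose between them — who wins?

Round 1 first-place votes: Farid 4, Hiro 7, Ivy 12, Ben 0, Alice 13. Alice and Ivy advance.
Runoff: Alice is ranked above Ivy on 17 ballots, Ivy above Alice on 19.

Ivy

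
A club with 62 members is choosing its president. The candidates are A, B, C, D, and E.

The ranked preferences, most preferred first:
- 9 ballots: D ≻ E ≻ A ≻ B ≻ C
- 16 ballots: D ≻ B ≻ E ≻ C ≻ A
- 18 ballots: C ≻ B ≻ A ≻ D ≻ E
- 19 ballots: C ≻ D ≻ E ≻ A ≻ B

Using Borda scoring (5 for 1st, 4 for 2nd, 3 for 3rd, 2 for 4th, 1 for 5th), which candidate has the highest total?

D

A: 9×3 + 16×1 + 18×3 + 19×2 = 135
B: 9×2 + 16×4 + 18×4 + 19×1 = 173
C: 9×1 + 16×2 + 18×5 + 19×5 = 226
D: 9×5 + 16×5 + 18×2 + 19×4 = 237
E: 9×4 + 16×3 + 18×1 + 19×3 = 159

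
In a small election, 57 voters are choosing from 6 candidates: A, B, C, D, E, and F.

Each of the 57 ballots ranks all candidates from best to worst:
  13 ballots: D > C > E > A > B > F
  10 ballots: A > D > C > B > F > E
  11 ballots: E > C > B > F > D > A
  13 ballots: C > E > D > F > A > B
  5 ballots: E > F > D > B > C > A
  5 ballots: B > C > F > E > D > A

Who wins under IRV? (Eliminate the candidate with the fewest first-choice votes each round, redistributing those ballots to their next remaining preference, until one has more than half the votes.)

C

Round 1: A 10, B 5, C 13, D 13, E 16, F 0. F eliminated.
Round 2: A 10, B 5, C 13, D 13, E 16. B eliminated.
Round 3: A 10, C 18, D 13, E 16. A eliminated.
Round 4: C 18, D 23, E 16. E eliminated.
Round 5: C 29, D 28. C has a majority (≥29).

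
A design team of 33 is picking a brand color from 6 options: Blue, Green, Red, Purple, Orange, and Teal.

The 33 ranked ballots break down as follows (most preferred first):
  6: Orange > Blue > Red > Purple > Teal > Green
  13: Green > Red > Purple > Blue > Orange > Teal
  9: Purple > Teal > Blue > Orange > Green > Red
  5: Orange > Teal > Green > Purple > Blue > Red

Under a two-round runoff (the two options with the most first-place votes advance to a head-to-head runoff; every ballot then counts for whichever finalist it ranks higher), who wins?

Orange

Round 1 first-place votes: Blue 0, Green 13, Red 0, Purple 9, Orange 11, Teal 0. Green and Orange advance.
Runoff: Green is ranked above Orange on 13 ballots, Orange above Green on 20.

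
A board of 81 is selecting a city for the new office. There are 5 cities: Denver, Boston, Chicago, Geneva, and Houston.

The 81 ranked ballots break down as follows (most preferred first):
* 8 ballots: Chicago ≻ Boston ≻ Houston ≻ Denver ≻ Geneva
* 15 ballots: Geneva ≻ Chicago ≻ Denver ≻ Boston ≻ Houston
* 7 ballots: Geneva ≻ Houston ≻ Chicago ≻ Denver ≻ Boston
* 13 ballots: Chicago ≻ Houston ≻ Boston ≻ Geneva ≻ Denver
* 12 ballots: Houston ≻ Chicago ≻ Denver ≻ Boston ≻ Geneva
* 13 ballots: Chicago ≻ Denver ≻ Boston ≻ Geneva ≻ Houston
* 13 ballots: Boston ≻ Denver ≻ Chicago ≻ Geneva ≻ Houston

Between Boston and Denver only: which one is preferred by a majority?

Boston is ranked above Denver on 34 ballots; Denver above Boston on 47.

Denver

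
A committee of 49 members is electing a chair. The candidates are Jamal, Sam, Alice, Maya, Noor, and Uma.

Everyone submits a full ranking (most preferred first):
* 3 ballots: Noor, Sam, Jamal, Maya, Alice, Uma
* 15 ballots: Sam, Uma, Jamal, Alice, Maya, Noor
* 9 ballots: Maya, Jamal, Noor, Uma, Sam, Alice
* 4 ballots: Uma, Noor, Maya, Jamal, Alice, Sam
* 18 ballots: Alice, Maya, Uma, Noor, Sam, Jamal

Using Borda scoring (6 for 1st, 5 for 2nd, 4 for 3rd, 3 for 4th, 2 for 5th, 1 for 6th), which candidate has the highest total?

Uma

Jamal: 3×4 + 15×4 + 9×5 + 4×3 + 18×1 = 147
Sam: 3×5 + 15×6 + 9×2 + 4×1 + 18×2 = 163
Alice: 3×2 + 15×3 + 9×1 + 4×2 + 18×6 = 176
Maya: 3×3 + 15×2 + 9×6 + 4×4 + 18×5 = 199
Noor: 3×6 + 15×1 + 9×4 + 4×5 + 18×3 = 143
Uma: 3×1 + 15×5 + 9×3 + 4×6 + 18×4 = 201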